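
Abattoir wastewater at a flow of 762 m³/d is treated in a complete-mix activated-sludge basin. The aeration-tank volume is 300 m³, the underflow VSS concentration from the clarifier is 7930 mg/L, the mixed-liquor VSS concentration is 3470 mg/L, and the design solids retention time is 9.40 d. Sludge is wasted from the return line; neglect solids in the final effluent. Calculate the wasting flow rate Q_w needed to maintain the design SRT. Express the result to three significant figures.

Q_w ≈ 14.0 m³/d

θ_c = V·X/(Q_w·X_r) when wasting from the recycle, so Q_w = V·X/(θ_c·X_r) = 300.0 × 3470 / (9.40 × 7930) = 13.97 m³/d.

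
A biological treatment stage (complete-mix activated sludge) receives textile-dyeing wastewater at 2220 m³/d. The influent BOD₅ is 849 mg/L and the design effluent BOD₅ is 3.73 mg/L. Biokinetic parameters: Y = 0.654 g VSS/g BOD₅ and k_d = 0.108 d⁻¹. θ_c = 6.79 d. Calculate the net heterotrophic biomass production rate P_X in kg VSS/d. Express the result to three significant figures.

P_X ≈ 708 kg VSS/d

Y_obs = Y / (1 + k_d θ_c) = 0.654 / (1 + 0.108 × 6.79) = 0.654 / 1.733 = 0.3773.
Substrate removed = Q·(S₀ − S) = 2220 m³/d × (849 − 3.73) g/m³ = 1.88×10^6 g/d = 1876 kg/d.
So the net sludge growth is P_X = 0.3773 × 1876 = 708.0 kg VSS/d.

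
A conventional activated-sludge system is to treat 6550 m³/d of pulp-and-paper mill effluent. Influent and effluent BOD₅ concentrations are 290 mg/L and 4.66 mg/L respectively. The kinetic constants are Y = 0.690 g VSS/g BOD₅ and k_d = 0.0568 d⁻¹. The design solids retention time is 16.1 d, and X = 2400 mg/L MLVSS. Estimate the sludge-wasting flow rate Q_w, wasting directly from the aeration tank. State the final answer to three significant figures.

Rearranging the biomass balance for a CMAS with decay, V = Y·Q·ΔS·θ_c / [X·(1+k_d θ_c)] = 0.690 × 6550 × (290 − 4.66) × 16.1 / [2400 × (1 + 0.0568 × 16.1)] = 2.08×10^7 / 4595 = 4519 m³.
For wasting at MLVSS concentration, Q_w = V/θ_c = 4519/16.1 = 280.7 m³/d.

Q_w ≈ 281 m³/d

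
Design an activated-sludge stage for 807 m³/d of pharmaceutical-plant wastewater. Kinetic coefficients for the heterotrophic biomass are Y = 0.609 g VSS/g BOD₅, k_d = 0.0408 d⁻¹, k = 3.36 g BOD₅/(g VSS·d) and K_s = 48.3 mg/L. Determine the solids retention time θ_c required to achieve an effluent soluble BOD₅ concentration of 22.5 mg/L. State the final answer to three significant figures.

θ_c ≈ 1.64 d

From 1/θ_c = Y·k·S/(K_s + S) − k_d: Y·k·S/(K_s+S) = 0.609 × 3.36 × 22.5 / (48.3 + 22.5) = 0.6503 d⁻¹.
θ_c = 1/(μ − k_d) = 1/(0.6503 − 0.0408) = 1/0.6095 = 1.641 d.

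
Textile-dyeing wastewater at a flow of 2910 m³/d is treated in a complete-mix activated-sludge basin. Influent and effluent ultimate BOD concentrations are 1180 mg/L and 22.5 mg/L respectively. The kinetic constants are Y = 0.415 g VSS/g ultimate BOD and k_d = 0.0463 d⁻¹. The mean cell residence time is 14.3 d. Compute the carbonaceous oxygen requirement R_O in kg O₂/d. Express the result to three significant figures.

Correct the yield for decay: Y_obs = Y/(1 + k_d θ_c) = 0.415 / (1 + 0.0463 × 14.3) = 0.415 / 1.662 = 0.2497.
Substrate removed = Q·(S₀ − S) = 2910 m³/d × (1180 − 22.5) g/m³ = 3.37×10^6 g/d = 3368 kg/d.
P_X = Y_obs·Q·(S₀ − S) = 0.2497 × 3368 = 841.0 kg VSS/d.
R_O = Q·ΔS − 1.42 P_X = 3368 − 1194 = 2174 kg O₂/d.

R_O ≈ 2170 kg O₂/d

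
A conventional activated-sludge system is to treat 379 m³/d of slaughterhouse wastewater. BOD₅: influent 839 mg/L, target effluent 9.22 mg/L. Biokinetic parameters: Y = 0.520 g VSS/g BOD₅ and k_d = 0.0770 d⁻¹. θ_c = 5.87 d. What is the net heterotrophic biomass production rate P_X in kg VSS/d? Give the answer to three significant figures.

P_X ≈ 113 kg VSS/d

The observed yield is Y_obs = Y/(1 + k_d·θ_c) = 0.520 / (1 + 0.0770 × 5.87) = 0.520 / 1.452 = 0.3581 g VSS per g BOD₅ removed.
Substrate removed = Q·(S₀ − S) = 379 m³/d × (839 − 9.22) g/m³ = 3.14×10^5 g/d = 314.5 kg/d.
P_X = Y_obs · Q(S₀ − S) = 0.3581 × 314.5 = 112.6 kg VSS/d.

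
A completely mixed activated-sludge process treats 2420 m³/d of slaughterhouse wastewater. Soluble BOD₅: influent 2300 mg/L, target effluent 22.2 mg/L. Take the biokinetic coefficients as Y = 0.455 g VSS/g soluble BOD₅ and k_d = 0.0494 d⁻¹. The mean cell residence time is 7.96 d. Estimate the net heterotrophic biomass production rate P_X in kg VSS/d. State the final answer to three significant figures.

P_X ≈ 1800 kg VSS/d

Observed yield with endogenous decay: Y_obs = Y / (1 + k_d·θ_c) = 0.455 / (1 + 0.0494 × 7.96) = 0.455 / 1.393 = 0.3266 g VSS/g soluble BOD₅.
ΔS = 2300 − 22.2 = 2278 mg/L, so the substrate removal rate is 2420 × 2278/1000 = 5512 kg soluble BOD₅/d.
Net biomass production P_X = Y_obs × Q·(S₀ − S) = 0.3266 × 5512 = 1800 kg VSS/d.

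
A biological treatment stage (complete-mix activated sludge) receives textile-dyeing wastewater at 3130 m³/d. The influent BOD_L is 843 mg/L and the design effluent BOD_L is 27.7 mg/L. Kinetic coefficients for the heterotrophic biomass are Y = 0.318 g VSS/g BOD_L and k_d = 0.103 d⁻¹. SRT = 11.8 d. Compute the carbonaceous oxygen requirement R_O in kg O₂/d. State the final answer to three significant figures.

R_O ≈ 2030 kg O₂/d

Correct the yield for decay: Y_obs = Y/(1 + k_d θ_c) = 0.318 / (1 + 0.103 × 11.8) = 0.318 / 2.215 = 0.1435.
Q·(S₀ − S) = 3130 × (843 − 27.7) × 10⁻³ = 2552 kg/d removed.
Net sludge production P_X = 0.1435 × 2552 = 366.3 kg VSS/d.
R_O = Q·ΔS − 1.42 P_X = 2552 − 520.1 = 2032 kg O₂/d.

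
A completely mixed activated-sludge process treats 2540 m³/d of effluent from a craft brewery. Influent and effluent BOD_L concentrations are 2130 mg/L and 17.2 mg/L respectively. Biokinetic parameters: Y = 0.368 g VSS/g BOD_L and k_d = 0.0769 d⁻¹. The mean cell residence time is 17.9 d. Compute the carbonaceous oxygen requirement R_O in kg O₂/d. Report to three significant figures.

Y_obs = Y / (1 + k_d θ_c) = 0.368 / (1 + 0.0769 × 17.9) = 0.368 / 2.377 = 0.1548.
ΔS = 2130 − 17.2 = 2113 mg/L, so the substrate removal rate is 2540 × 2113/1000 = 5367 kg BOD_L/d.
Net sludge production P_X = 0.1548 × 5367 = 831.0 kg VSS/d.
Carbonaceous O₂ demand = substrate oxidised − cell-mass equivalent = 5367 − 1.42 × 831.0 = 4186 kg O₂/d.

R_O ≈ 4190 kg O₂/d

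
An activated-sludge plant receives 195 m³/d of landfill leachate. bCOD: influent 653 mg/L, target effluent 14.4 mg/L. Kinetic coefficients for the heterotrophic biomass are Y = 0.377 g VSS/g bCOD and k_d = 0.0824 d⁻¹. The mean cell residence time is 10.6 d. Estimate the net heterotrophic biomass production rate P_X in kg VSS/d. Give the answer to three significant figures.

P_X ≈ 25.1 kg VSS/d

The observed yield is Y_obs = Y/(1 + k_d·θ_c) = 0.377 / (1 + 0.0824 × 10.6) = 0.377 / 1.873 = 0.2012 g VSS per g bCOD removed.
Mass of bCOD removed per day: Q(S₀ − S) = 195 × 638.6 g/m³ = 124.5 kg/d.
Biomass produced: P_X = Y_obs·Q·ΔS = 0.2012 × 124.5 ≈ 25.06 kg VSS/d.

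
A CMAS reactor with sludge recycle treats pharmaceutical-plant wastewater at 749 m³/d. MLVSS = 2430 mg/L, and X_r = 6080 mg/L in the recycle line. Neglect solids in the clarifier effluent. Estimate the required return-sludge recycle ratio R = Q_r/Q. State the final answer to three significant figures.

R ≈ 0.666

Mass balance around the secondary clarifier (neglecting effluent solids): R = X / (X_r − X) = 2430 / (6080 − 2430) = 0.6658.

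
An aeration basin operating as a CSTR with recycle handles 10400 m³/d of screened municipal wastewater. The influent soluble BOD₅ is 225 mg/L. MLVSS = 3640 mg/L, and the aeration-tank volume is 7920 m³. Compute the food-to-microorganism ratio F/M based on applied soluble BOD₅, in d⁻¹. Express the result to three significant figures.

F/M = applied load / biomass = Q·S₀/(V·X) = 10400 × 225 / (7920 × 3640) = 0.08117 d⁻¹.

F/M ≈ 0.0812 d⁻¹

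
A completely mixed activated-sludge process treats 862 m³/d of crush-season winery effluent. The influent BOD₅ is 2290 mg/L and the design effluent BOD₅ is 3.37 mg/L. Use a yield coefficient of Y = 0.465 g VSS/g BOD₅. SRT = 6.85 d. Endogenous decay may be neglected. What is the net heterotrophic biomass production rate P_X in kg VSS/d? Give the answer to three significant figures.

P_X ≈ 917 kg VSS/d

No decay correction is needed, so Y_obs = Y = 0.465.
Q·(S₀ − S) = 862 × (2290 − 3.37) × 10⁻³ = 1971 kg/d removed.
Net biomass production P_X = Y_obs × Q·(S₀ − S) = 0.4650 × 1971 = 916.5 kg VSS/d.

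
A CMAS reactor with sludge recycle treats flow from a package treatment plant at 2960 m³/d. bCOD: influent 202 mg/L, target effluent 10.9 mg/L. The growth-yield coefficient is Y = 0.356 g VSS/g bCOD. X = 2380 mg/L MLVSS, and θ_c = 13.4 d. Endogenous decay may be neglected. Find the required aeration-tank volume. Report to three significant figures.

V ≈ 1130 m³

With k_d = 0 the design equation reduces to V = Y Q (S₀−S) θ_c / X = 0.356 × 2960 × (202 − 10.9) × 13.4 / 2380 = 1134 m³.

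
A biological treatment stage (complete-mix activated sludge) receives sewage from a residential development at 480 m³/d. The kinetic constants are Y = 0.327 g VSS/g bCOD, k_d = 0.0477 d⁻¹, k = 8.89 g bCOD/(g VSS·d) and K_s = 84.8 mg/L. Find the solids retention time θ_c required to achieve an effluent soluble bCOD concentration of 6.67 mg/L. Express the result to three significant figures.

Specific growth rate at S = 6.67 mg/L: μ = YkS/(K_s+S) = 0.327·8.89·6.67/(84.8+6.67) = 0.2120 d⁻¹.
1/θ_c = 0.2120 − 0.0477 = 0.1643 d⁻¹, so θ_c = 6.087 d.

θ_c ≈ 6.09 d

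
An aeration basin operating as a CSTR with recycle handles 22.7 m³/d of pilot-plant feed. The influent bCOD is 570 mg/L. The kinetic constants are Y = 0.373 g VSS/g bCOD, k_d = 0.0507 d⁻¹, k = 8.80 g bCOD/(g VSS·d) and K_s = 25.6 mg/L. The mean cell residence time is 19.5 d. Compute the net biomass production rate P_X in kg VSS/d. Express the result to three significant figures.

From the Monod/SRT balance for a CMAS, S = K_s·(1+k_d θ_c)/[θ_c·(Y k − k_d) − 1] = 25.6 × (1 + 0.0507 × 19.5) / [19.5 × (0.373 × 8.80 − 0.0507) − 1] = 50.91 / 62.02 = 0.8209 mg/L.
The observed yield is Y_obs = Y/(1 + k_d·θ_c) = 0.373 / (1 + 0.0507 × 19.5) = 0.373 / 1.989 = 0.1876 g VSS per g bCOD removed.
Mass of bCOD removed per day: Q(S₀ − S) = 22.7 × 569.2 g/m³ = 12.92 kg/d.
P_X = Y_obs · Q(S₀ − S) = 0.1876 × 12.92 = 2.423 kg VSS/d.

P_X ≈ 2.42 kg VSS/d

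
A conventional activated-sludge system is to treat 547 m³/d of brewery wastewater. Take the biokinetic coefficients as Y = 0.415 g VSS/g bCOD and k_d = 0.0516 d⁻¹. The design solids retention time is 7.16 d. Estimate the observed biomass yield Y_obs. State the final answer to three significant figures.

Observed yield with endogenous decay: Y_obs = Y / (1 + k_d·θ_c) = 0.415 / (1 + 0.0516 × 7.16) = 0.415 / 1.369 = 0.3030 g VSS/g bCOD.

Y_obs ≈ 0.303 g VSS/g bCOD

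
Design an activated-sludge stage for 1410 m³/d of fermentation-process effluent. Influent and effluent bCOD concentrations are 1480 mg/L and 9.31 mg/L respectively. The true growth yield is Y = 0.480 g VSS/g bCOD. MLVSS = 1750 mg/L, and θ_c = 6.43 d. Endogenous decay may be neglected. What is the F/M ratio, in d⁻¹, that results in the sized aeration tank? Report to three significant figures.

F/M ≈ 0.326 d⁻¹

V·X = Y·Q·ΔS·θ_c gives V = 0.480 × 1410 × (1480 − 9.31) × 6.43 / 1750 = 3657 m³.
F/M = applied load / biomass = Q·S₀/(V·X) = 1410 × 1480 / (3657 × 1750) = 0.3261 d⁻¹.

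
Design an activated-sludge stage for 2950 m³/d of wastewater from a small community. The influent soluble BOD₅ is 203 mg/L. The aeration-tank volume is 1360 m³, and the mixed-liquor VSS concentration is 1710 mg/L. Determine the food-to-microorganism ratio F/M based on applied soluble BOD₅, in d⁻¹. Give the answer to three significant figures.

F/M = applied load / biomass = Q·S₀/(V·X) = 2950 × 203 / (1360 × 1710) = 0.2575 d⁻¹.

F/M ≈ 0.258 d⁻¹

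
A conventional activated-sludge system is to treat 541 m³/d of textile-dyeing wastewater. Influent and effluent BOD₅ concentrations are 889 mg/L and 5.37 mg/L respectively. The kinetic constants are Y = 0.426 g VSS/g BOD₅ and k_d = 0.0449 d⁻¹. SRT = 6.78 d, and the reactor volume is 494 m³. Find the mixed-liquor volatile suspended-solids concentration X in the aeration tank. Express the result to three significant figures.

From V·X·(1 + k_d·θ_c) = Y·Q·(S₀ − S)·θ_c: X = 0.426 × 541 × (889 − 5.37) × 6.78 / [494 × (1 + 0.0449 × 6.78)] = 2143 mg/L.

X ≈ 2140 mg/L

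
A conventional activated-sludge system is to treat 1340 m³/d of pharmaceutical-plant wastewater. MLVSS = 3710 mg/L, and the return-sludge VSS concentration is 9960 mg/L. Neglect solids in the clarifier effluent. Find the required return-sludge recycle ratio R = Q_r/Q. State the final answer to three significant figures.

Mass balance around the secondary clarifier (neglecting effluent solids): R = X / (X_r − X) = 3710 / (9960 − 3710) = 0.5936.

R ≈ 0.594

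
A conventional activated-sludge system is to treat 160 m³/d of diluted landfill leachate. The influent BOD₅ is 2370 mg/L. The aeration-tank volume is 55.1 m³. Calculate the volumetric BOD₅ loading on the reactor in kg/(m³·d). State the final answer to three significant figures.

L_v ≈ 6.88 kg BOD₅/(m³·d)

Applied BOD₅ load per unit volume = Q·S₀/V = (160 × 2370/1000)/55.10 = 6.882 kg BOD₅·m⁻³·d⁻¹.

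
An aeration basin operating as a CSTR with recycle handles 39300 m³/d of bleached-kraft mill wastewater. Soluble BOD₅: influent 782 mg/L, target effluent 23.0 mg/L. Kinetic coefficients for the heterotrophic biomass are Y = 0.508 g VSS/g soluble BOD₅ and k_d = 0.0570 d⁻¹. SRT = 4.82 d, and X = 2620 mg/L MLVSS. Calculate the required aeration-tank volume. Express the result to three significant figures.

From the SRT design equation V = Y Q (S₀−S) θ_c / [X (1 + k_d θ_c)] = 0.508 × 39300 × (782 − 23.0) × 4.82 / [2620 × (1 + 0.0570 × 4.82)] = 7.3×10^7 / 3340 = 21869 m³.

V ≈ 21900 m³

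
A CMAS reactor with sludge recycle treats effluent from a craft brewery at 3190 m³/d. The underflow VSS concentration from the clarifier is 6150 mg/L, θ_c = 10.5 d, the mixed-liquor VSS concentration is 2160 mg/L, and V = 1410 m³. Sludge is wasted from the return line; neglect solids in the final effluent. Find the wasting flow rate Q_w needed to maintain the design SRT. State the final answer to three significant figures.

Q_w ≈ 47.2 m³/d

θ_c = V·X/(Q_w·X_r) when wasting from the recycle, so Q_w = V·X/(θ_c·X_r) = 1410 × 2160 / (10.5 × 6150) = 47.16 m³/d.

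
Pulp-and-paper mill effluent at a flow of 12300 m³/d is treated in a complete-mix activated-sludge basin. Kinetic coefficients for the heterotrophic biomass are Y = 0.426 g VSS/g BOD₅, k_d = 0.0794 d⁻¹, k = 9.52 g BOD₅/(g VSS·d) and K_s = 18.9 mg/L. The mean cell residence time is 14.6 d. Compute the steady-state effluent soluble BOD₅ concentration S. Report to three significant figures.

S ≈ 0.715 mg/L

From the Monod/SRT balance for a CMAS, S = K_s·(1+k_d θ_c)/[θ_c·(Y k − k_d) − 1] = 18.9 × (1 + 0.0794 × 14.6) / [14.6 × (0.426 × 9.52 − 0.0794) − 1] = 40.81 / 57.05 = 0.7153 mg/L.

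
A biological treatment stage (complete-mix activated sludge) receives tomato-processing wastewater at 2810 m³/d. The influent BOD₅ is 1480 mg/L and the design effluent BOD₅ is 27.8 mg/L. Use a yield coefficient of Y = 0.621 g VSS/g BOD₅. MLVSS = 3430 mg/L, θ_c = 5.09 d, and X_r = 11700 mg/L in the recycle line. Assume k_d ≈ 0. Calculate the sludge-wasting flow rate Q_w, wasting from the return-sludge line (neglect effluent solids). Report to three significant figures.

Biomass mass balance (decay neglected): V·X = Y·Q·(S₀ − S)·θ_c, so V = 0.621 × 2810 × (1480 − 27.8) × 5.09 / 3430 = 3761 m³.
Q_w = (V·X)/(θ_c X_r) = 3761 × 3430 / (5.09 × 11700) = 216.6 m³/d.

Q_w ≈ 217 m³/d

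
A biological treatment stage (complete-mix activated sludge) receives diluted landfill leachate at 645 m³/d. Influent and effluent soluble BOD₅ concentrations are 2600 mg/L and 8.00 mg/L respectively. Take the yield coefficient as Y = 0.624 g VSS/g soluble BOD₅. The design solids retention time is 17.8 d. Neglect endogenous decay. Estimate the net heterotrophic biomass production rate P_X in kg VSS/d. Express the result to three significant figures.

P_X ≈ 1040 kg VSS/d

With endogenous decay neglected, the observed yield equals the true yield: Y_obs = Y = 0.624 g VSS/g soluble BOD₅.
Substrate removed = Q·(S₀ − S) = 645 m³/d × (2600 − 8.00) g/m³ = 1.67×10^6 g/d = 1672 kg/d.
Biomass produced: P_X = Y_obs·Q·ΔS = 0.6240 × 1672 ≈ 1043 kg VSS/d.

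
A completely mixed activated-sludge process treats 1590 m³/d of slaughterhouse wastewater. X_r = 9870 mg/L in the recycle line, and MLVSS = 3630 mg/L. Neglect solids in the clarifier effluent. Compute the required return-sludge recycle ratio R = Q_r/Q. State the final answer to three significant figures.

Solids balance on the clarifier gives (1+R)X = R·X_r, so R = X/(X_r − X) = 3630 / (9870 − 3630) = 0.5817.

R ≈ 0.582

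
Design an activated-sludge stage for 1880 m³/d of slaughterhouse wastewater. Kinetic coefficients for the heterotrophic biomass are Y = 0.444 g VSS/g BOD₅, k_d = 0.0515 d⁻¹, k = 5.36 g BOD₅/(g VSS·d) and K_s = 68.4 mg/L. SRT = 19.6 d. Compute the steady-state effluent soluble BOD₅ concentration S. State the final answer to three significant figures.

Effluent substrate depends only on kinetics and SRT: S = K_s(1 + k_d θ_c) / [θ_c(Yk − k_d) − 1] = 68.4 × (1 + 0.0515 × 19.6) / [19.6 × (0.444 × 5.36 − 0.0515) − 1] = 137.4 / 44.64 = 3.079 mg/L.

S ≈ 3.08 mg/L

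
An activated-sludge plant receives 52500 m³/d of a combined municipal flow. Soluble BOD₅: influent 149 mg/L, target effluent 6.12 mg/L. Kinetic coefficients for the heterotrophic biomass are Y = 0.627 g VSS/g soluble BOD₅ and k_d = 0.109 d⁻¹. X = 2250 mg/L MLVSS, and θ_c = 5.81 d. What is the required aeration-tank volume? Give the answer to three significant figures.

V ≈ 7440 m³

Steady-state biomass mass balance: V·X·(1 + k_d·θ_c) = Y·Q·(S₀ − S)·θ_c, so V = 0.627 × 52500 × (149 − 6.12) × 5.81 / [2250 × (1 + 0.109 × 5.81)] = 2.73×10^7 / 3675 = 7436 m³.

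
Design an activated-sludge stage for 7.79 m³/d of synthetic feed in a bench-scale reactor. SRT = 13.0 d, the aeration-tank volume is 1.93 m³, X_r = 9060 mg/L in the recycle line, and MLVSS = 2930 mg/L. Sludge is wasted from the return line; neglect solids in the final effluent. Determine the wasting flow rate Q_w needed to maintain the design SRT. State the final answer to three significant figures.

Q_w ≈ 0.0480 m³/d

θ_c = V·X/(Q_w·X_r) when wasting from the recycle, so Q_w = V·X/(θ_c·X_r) = 1.930 × 2930 / (13.0 × 9060) = 0.04801 m³/d.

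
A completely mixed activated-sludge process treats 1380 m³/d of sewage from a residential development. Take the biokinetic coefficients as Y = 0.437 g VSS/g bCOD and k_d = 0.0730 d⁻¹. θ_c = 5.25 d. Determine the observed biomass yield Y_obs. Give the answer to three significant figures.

Y_obs ≈ 0.316 g VSS/g bCOD

Y_obs = Y / (1 + k_d θ_c) = 0.437 / (1 + 0.0730 × 5.25) = 0.437 / 1.383 = 0.3159.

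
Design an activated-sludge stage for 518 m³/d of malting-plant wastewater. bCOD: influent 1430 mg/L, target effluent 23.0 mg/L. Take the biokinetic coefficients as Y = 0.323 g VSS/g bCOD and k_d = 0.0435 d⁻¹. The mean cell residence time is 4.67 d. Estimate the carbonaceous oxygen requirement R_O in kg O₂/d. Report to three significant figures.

Correct the yield for decay: Y_obs = Y/(1 + k_d θ_c) = 0.323 / (1 + 0.0435 × 4.67) = 0.323 / 1.203 = 0.2685.
Substrate removed = Q·(S₀ − S) = 518 m³/d × (1430 − 23.0) g/m³ = 7.29×10^5 g/d = 728.8 kg/d.
P_X = Y_obs·Q·(S₀ − S) = 0.2685 × 728.8 = 195.7 kg VSS/d.
Carbonaceous O₂ demand = substrate oxidised − cell-mass equivalent = 728.8 − 1.42 × 195.7 = 451.0 kg O₂/d.

R_O ≈ 451 kg O₂/d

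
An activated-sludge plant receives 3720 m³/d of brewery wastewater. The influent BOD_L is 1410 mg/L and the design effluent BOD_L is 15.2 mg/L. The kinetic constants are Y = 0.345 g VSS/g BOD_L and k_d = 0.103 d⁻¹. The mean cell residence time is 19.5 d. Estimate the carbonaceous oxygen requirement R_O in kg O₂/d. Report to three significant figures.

R_O ≈ 4340 kg O₂/d

Observed yield with endogenous decay: Y_obs = Y / (1 + k_d·θ_c) = 0.345 / (1 + 0.103 × 19.5) = 0.345 / 3.008 = 0.1147 g VSS/g BOD_L.
ΔS = 1410 − 15.2 = 1395 mg/L, so the substrate removal rate is 3720 × 1395/1000 = 5189 kg BOD_L/d.
P_X = Y_obs·Q·(S₀ − S) = 0.1147 × 5189 = 595.0 kg VSS/d.
R_O = Q·(S₀ − S) − 1.42·P_X = 5189 − 1.42 × 595.0 = 4344 kg O₂/d.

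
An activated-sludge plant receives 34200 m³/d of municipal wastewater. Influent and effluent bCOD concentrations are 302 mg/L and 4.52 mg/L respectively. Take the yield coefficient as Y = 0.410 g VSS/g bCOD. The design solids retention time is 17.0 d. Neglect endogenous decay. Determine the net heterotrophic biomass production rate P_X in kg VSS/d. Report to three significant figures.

P_X ≈ 4170 kg VSS/d

Since k_d ≈ 0, Y_obs = Y = 0.410 g VSS/g bCOD.
Mass of bCOD removed per day: Q(S₀ − S) = 34200 × 297.5 g/m³ = 10174 kg/d.
So the net sludge growth is P_X = 0.4100 × 10174 = 4171 kg VSS/d.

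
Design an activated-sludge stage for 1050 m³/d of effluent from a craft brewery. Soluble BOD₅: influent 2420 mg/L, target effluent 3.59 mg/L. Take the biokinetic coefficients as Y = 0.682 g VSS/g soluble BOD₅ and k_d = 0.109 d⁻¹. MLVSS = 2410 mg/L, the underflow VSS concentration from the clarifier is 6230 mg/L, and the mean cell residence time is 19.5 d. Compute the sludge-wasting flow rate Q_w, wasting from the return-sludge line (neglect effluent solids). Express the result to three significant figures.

Q_w ≈ 88.9 m³/d

Steady-state biomass mass balance: V·X·(1 + k_d·θ_c) = Y·Q·(S₀ − S)·θ_c, so V = 0.682 × 1050 × (2420 − 3.59) × 19.5 / [2410 × (1 + 0.109 × 19.5)] = 3.37×10^7 / 7532 = 4480 m³.
Q_w = (V·X)/(θ_c X_r) = 4480 × 2410 / (19.5 × 6230) = 88.87 m³/d.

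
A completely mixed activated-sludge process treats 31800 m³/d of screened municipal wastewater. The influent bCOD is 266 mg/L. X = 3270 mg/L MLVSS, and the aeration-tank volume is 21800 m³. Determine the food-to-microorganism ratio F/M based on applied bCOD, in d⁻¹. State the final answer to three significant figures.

F/M = applied load / biomass = Q·S₀/(V·X) = 31800 × 266 / (21800 × 3270) = 0.1187 d⁻¹.

F/M ≈ 0.119 d⁻¹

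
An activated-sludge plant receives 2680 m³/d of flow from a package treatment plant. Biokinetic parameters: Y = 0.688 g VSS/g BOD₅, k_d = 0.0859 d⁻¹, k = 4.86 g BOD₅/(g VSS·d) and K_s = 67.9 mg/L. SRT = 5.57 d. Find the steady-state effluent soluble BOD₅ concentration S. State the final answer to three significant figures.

S ≈ 5.85 mg/L

From the Monod/SRT balance for a CMAS, S = K_s·(1+k_d θ_c)/[θ_c·(Y k − k_d) − 1] = 67.9 × (1 + 0.0859 × 5.57) / [5.57 × (0.688 × 4.86 − 0.0859) − 1] = 100.4 / 17.15 = 5.855 mg/L.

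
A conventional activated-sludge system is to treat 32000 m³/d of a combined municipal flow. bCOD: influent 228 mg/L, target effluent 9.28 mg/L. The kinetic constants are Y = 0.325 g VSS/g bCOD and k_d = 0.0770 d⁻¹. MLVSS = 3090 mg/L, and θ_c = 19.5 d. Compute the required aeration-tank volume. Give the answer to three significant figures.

Rearranging the biomass balance for a CMAS with decay, V = Y·Q·ΔS·θ_c / [X·(1+k_d θ_c)] = 0.325 × 32000 × (228 − 9.28) × 19.5 / [3090 × (1 + 0.0770 × 19.5)] = 4.44×10^7 / 7730 = 5738 m³.

V ≈ 5740 m³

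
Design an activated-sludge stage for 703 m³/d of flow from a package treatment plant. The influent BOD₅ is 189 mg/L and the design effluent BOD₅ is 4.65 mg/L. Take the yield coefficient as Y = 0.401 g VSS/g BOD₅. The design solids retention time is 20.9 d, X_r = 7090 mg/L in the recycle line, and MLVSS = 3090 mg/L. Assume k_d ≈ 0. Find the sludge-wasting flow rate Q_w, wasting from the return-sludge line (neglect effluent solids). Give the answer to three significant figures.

Biomass mass balance (decay neglected): V·X = Y·Q·(S₀ − S)·θ_c, so V = 0.401 × 703 × (189 − 4.65) × 20.9 / 3090 = 351.5 m³.
Q_w = (V·X)/(θ_c X_r) = 351.5 × 3090 / (20.9 × 7090) = 7.330 m³/d.

Q_w ≈ 7.33 m³/d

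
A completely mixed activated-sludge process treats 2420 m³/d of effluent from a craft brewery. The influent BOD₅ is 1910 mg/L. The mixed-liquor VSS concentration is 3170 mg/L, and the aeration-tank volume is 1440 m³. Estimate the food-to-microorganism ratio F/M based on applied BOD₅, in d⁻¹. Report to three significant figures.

F/M = Q·S₀ / (V·X) = 2420 × 1910 / (1440 × 3170) = 1.013 g BOD₅·(g VSS·d)⁻¹.

F/M ≈ 1.01 d⁻¹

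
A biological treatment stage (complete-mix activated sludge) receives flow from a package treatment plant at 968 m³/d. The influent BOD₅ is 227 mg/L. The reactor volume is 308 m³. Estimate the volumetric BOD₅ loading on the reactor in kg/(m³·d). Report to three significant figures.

L_v ≈ 0.713 kg BOD₅/(m³·d)

L_v = Q S₀ / V = 968 × 227 × 10⁻³ / 308.0 = 0.7134 kg/(m³·d).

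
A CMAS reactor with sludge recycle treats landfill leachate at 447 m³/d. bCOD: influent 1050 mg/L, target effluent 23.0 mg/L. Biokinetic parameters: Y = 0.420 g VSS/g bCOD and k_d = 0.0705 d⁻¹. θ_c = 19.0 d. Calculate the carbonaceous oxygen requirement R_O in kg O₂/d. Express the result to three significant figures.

R_O ≈ 342 kg O₂/d

Observed yield with endogenous decay: Y_obs = Y / (1 + k_d·θ_c) = 0.420 / (1 + 0.0705 × 19.0) = 0.420 / 2.340 = 0.1795 g VSS/g bCOD.
Mass of bCOD removed per day: Q(S₀ − S) = 447 × 1027 g/m³ = 459.1 kg/d.
Biomass synthesised: P_X = Y_obs × 459.1 = 82.41 kg VSS/d.
Carbonaceous O₂ demand = substrate oxidised − cell-mass equivalent = 459.1 − 1.42 × 82.41 = 342.0 kg O₂/d.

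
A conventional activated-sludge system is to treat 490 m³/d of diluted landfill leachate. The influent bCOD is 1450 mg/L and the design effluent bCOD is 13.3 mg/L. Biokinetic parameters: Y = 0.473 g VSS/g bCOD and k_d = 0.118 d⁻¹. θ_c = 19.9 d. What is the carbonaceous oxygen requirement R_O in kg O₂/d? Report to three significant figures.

R_O ≈ 563 kg O₂/d

Correct the yield for decay: Y_obs = Y/(1 + k_d θ_c) = 0.473 / (1 + 0.118 × 19.9) = 0.473 / 3.348 = 0.1413.
Substrate removed = Q·(S₀ − S) = 490 m³/d × (1450 − 13.3) g/m³ = 7.04×10^5 g/d = 704.0 kg/d.
Biomass synthesised: P_X = Y_obs × 704.0 = 99.45 kg VSS/d.
Carbonaceous O₂ demand = substrate oxidised − cell-mass equivalent = 704.0 − 1.42 × 99.45 = 562.8 kg O₂/d.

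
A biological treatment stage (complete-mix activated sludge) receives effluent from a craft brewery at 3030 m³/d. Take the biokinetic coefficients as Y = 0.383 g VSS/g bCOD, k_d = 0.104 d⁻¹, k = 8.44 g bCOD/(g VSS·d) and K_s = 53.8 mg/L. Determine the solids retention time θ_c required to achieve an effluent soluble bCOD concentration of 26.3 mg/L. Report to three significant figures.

At the target effluent, Y k S/(K_s+S) = 0.383×8.44×26.3/80.10 = 1.061 d⁻¹.
1/θ_c = 1.061 − 0.104 = 0.9574 d⁻¹, so θ_c = 1.045 d.

θ_c ≈ 1.04 d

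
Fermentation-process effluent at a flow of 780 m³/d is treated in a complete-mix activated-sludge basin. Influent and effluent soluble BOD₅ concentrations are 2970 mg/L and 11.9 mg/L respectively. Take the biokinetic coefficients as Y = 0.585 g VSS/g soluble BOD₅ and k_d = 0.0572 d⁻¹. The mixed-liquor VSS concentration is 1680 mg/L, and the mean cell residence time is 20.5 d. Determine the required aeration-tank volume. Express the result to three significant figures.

V ≈ 7580 m³

Steady-state biomass mass balance: V·X·(1 + k_d·θ_c) = Y·Q·(S₀ − S)·θ_c, so V = 0.585 × 780 × (2970 − 11.9) × 20.5 / [1680 × (1 + 0.0572 × 20.5)] = 2.77×10^7 / 3650 = 7581 m³.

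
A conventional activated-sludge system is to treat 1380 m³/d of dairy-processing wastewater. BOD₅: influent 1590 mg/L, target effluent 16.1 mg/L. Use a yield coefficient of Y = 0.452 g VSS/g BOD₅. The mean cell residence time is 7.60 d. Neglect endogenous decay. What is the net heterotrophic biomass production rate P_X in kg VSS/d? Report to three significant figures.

No decay correction is needed, so Y_obs = Y = 0.452.
ΔS = 1590 − 16.1 = 1574 mg/L, so the substrate removal rate is 1380 × 1574/1000 = 2172 kg BOD₅/d.
So the net sludge growth is P_X = 0.4520 × 2172 = 981.7 kg VSS/d.

P_X ≈ 982 kg VSS/d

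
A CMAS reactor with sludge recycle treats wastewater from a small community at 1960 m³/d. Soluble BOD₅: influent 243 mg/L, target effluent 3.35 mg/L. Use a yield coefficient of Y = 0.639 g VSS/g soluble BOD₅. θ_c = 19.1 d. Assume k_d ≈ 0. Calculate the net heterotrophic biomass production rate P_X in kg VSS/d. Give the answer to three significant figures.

P_X ≈ 300 kg VSS/d

With endogenous decay neglected, the observed yield equals the true yield: Y_obs = Y = 0.639 g VSS/g soluble BOD₅.
Q·(S₀ − S) = 1960 × (243 − 3.35) × 10⁻³ = 469.7 kg/d removed.
Net biomass production P_X = Y_obs × Q·(S₀ − S) = 0.6390 × 469.7 = 300.1 kg VSS/d.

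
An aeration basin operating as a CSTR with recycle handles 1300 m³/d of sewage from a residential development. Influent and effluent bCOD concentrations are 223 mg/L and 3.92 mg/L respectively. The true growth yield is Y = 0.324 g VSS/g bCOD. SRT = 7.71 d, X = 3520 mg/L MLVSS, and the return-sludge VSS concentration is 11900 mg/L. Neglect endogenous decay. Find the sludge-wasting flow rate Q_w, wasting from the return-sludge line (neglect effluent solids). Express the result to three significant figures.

Q_w ≈ 7.75 m³/d

Biomass mass balance (decay neglected): V·X = Y·Q·(S₀ − S)·θ_c, so V = 0.324 × 1300 × (223 − 3.92) × 7.71 / 3520 = 202.1 m³.
θ_c = V·X/(Q_w·X_r) when wasting from the recycle, so Q_w = V·X/(θ_c·X_r) = 202.1 × 3520 / (7.71 × 11900) = 7.754 m³/d.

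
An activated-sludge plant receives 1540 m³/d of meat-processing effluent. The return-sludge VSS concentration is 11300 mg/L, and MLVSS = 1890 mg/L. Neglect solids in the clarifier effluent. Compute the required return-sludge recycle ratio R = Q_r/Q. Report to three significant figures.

R ≈ 0.201

Solids balance on the clarifier gives (1+R)X = R·X_r, so R = X/(X_r − X) = 1890 / (11300 − 1890) = 0.2009.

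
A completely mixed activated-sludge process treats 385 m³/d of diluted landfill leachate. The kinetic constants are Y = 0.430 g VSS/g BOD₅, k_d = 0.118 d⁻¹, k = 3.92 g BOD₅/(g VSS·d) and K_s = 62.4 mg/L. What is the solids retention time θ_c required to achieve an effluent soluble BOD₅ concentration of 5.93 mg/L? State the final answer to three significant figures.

θ_c ≈ 35.4 d

At the target effluent, Y k S/(K_s+S) = 0.430×3.92×5.93/68.33 = 0.1463 d⁻¹.
Then 1/θ_c = μ − k_d = 0.1463 − 0.118 = 0.02828 d⁻¹, giving θ_c = 35.36 d.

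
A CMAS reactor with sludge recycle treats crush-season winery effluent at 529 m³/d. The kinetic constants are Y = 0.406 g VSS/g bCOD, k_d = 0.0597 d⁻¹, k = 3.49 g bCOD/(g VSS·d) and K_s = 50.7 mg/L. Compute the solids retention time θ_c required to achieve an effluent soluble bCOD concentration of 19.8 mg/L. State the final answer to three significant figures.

At the target effluent, Y k S/(K_s+S) = 0.406×3.49×19.8/70.50 = 0.3979 d⁻¹.
Then 1/θ_c = μ − k_d = 0.3979 − 0.0597 = 0.3382 d⁻¹, giving θ_c = 2.956 d.

θ_c ≈ 2.96 d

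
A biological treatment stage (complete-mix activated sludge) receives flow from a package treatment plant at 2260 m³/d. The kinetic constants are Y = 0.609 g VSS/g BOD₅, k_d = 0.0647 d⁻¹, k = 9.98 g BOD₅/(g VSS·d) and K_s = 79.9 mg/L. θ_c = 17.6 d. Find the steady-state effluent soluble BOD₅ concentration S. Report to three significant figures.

From the Monod/SRT balance for a CMAS, S = K_s·(1+k_d θ_c)/[θ_c·(Y k − k_d) − 1] = 79.9 × (1 + 0.0647 × 17.6) / [17.6 × (0.609 × 9.98 − 0.0647) − 1] = 170.9 / 104.8 = 1.630 mg/L.

S ≈ 1.63 mg/L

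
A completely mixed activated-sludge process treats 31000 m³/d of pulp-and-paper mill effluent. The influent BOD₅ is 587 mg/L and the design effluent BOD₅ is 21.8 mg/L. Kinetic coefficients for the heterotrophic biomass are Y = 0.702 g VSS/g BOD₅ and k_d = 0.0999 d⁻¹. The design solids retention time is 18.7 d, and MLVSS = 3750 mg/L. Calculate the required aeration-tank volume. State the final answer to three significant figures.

V ≈ 21400 m³

Rearranging the biomass balance for a CMAS with decay, V = Y·Q·ΔS·θ_c / [X·(1+k_d θ_c)] = 0.702 × 31000 × (587 − 21.8) × 18.7 / [3750 × (1 + 0.0999 × 18.7)] = 2.3×10^8 / 10755 = 21385 m³.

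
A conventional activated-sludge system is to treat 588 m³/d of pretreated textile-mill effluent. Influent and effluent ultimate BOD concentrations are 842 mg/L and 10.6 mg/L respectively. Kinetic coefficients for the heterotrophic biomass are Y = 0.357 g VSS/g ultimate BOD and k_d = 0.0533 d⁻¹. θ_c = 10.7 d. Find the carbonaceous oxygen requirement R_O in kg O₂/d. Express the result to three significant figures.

Observed yield with endogenous decay: Y_obs = Y / (1 + k_d·θ_c) = 0.357 / (1 + 0.0533 × 10.7) = 0.357 / 1.570 = 0.2273 g VSS/g ultimate BOD.
Mass of ultimate BOD removed per day: Q(S₀ − S) = 588 × 831.4 g/m³ = 488.9 kg/d.
P_X = Y_obs·Q·(S₀ − S) = 0.2273 × 488.9 = 111.1 kg VSS/d.
R_O = Q·(S₀ − S) − 1.42·P_X = 488.9 − 1.42 × 111.1 = 331.0 kg O₂/d.

R_O ≈ 331 kg O₂/d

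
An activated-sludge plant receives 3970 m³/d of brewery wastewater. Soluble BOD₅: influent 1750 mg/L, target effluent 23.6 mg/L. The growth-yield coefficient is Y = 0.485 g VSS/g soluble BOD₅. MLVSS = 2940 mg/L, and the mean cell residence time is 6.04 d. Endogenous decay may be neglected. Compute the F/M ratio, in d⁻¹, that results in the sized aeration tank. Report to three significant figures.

F/M ≈ 0.346 d⁻¹

With k_d = 0 the design equation reduces to V = Y Q (S₀−S) θ_c / X = 0.485 × 3970 × (1750 − 23.6) × 6.04 / 2940 = 6829 m³.
F/M = applied load / biomass = Q·S₀/(V·X) = 3970 × 1750 / (6829 × 2940) = 0.3460 d⁻¹.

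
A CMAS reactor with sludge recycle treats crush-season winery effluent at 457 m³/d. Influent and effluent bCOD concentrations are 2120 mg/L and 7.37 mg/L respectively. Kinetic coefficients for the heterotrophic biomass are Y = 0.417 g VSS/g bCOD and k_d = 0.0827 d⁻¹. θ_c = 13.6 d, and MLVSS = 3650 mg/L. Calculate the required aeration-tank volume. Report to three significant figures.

Steady-state biomass mass balance: V·X·(1 + k_d·θ_c) = Y·Q·(S₀ − S)·θ_c, so V = 0.417 × 457 × (2120 − 7.37) × 13.6 / [3650 × (1 + 0.0827 × 13.6)] = 5.48×10^6 / 7755 = 706.0 m³.

V ≈ 706 m³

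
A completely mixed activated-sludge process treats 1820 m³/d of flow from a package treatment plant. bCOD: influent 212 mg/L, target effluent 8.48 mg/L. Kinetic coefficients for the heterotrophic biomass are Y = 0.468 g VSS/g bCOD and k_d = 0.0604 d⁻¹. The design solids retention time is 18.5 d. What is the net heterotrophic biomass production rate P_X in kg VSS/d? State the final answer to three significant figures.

P_X ≈ 81.9 kg VSS/d

Observed yield with endogenous decay: Y_obs = Y / (1 + k_d·θ_c) = 0.468 / (1 + 0.0604 × 18.5) = 0.468 / 2.117 = 0.2210 g VSS/g bCOD.
Q·(S₀ − S) = 1820 × (212 − 8.48) × 10⁻³ = 370.4 kg/d removed.
So the net sludge growth is P_X = 0.2210 × 370.4 = 81.87 kg VSS/d.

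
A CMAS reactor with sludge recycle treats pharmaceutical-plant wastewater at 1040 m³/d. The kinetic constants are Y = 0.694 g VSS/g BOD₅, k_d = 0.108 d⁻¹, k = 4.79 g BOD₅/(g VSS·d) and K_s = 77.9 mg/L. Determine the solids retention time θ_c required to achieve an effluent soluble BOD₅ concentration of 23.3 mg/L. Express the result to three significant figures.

From 1/θ_c = Y·k·S/(K_s + S) − k_d: Y·k·S/(K_s+S) = 0.694 × 4.79 × 23.3 / (77.9 + 23.3) = 0.7654 d⁻¹.
Then 1/θ_c = μ − k_d = 0.7654 − 0.108 = 0.6574 d⁻¹, giving θ_c = 1.521 d.

θ_c ≈ 1.52 d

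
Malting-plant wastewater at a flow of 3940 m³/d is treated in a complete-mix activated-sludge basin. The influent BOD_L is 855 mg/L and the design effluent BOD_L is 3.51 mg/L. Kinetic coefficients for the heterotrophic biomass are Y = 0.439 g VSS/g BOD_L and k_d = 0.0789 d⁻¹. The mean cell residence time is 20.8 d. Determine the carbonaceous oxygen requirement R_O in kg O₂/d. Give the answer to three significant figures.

R_O ≈ 2560 kg O₂/d

Y_obs = Y / (1 + k_d θ_c) = 0.439 / (1 + 0.0789 × 20.8) = 0.439 / 2.641 = 0.1662.
Mass of BOD_L removed per day: Q(S₀ − S) = 3940 × 851.5 g/m³ = 3355 kg/d.
P_X = Y_obs·Q·(S₀ − S) = 0.1662 × 3355 = 557.6 kg VSS/d.
R_O = Q·(S₀ − S) − 1.42·P_X = 3355 − 1.42 × 557.6 = 2563 kg O₂/d.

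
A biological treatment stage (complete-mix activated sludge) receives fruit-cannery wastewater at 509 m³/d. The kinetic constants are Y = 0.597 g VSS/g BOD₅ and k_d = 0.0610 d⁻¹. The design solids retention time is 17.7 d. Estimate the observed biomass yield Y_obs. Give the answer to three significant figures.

Y_obs ≈ 0.287 g VSS/g BOD₅

Correct the yield for decay: Y_obs = Y/(1 + k_d θ_c) = 0.597 / (1 + 0.0610 × 17.7) = 0.597 / 2.080 = 0.2871.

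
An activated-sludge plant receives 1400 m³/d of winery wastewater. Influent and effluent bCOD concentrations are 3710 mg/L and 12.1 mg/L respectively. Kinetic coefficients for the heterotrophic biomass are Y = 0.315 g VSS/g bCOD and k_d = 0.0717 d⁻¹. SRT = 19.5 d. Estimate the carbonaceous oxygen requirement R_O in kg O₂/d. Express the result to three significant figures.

R_O ≈ 4210 kg O₂/d

The observed yield is Y_obs = Y/(1 + k_d·θ_c) = 0.315 / (1 + 0.0717 × 19.5) = 0.315 / 2.398 = 0.1314 g VSS per g bCOD removed.
Mass of bCOD removed per day: Q(S₀ − S) = 1400 × 3698 g/m³ = 5177 kg/d.
Biomass synthesised: P_X = Y_obs × 5177 = 680.0 kg VSS/d.
R_O = Q·ΔS − 1.42 P_X = 5177 − 965.6 = 4211 kg O₂/d.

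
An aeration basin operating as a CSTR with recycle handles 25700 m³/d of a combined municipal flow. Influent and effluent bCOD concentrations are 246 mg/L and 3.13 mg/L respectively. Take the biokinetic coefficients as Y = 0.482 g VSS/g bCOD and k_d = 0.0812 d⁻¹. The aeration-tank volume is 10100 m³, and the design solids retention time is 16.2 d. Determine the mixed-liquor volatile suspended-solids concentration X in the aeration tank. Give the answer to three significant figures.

X ≈ 2080 mg/L

Solving the biomass balance for X: X = Y Q (S₀−S) θ_c / [V (1+k_d θ_c)] = 0.482 × 25700 × (246 − 3.13) × 16.2 / [10100 × (1 + 0.0812 × 16.2)] = 2084 mg/L.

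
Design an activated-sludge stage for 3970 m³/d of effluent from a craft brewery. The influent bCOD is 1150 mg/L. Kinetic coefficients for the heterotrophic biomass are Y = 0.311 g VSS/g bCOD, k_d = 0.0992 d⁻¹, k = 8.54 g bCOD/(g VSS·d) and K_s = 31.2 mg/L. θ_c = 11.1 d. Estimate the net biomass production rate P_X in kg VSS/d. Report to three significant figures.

For a completely mixed reactor with recycle the Lawrence–McCarty relation gives S = K_s·(1 + k_d·θ_c) / [θ_c·(Y·k − k_d) − 1] = 31.2 × (1 + 0.0992 × 11.1) / [11.1 × (0.311 × 8.54 − 0.0992) − 1] = 65.55 / 27.38 = 2.394 mg/L.
Observed yield with endogenous decay: Y_obs = Y / (1 + k_d·θ_c) = 0.311 / (1 + 0.0992 × 11.1) = 0.311 / 2.101 = 0.1480 g VSS/g bCOD.
Mass of bCOD removed per day: Q(S₀ − S) = 3970 × 1148 g/m³ = 4556 kg/d.
Biomass produced: P_X = Y_obs·Q·ΔS = 0.1480 × 4556 ≈ 674.4 kg VSS/d.

P_X ≈ 674 kg VSS/d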